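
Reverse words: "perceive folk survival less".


Original: "perceive folk survival less"
Words (1..n): perceive | folk | survival | less
Reversed (n..1): less | survival | folk | perceive
Result = "less survival folk perceive"


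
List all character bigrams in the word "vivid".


Word: "vivid" (length 5)
Number of bigrams = 5 - 2 + 1 = 4
  Position 0: "vi"
  Position 1: "iv"
  Position 2: "vi"
  Position 3: "id"
Bigrams = "vi", "iv", "vi", "id"


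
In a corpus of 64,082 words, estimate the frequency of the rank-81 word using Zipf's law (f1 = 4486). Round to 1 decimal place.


Zipf's law: f(r) = f(1) / r
f(1) = 4486
f(81) = 4486 / 81
= 55.4 occurrences


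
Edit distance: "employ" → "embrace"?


Word 1: "employ" (length 6)
Word 2: "embrace" (length 7)
One optimal edit sequence (insert/delete/substitute each cost 1):
  1. keep 'e'
  2. keep 'm'
  3. insert 'b'  (+1)
  4. substitute 'p' -> 'r'  (+1)
  5. substitute 'l' -> 'a'  (+1)
  6. substitute 'o' -> 'c'  (+1)
  7. substitute 'y' -> 'e'  (+1)
Total edit operations: 5
Edit distance = 5


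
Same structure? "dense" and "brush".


Pattern of "dense": [0, 1, 2, 3, 1]
Pattern of "brush": [0, 1, 2, 3, 4]
Patterns do not match
Same pattern = No


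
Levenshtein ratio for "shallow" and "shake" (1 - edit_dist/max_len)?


Word 1: "shallow" (length 7)
Word 2: "shake" (length 5)
One optimal edit sequence:
  1. keep 's'
  2. keep 'h'
  3. keep 'a'
  4. delete 'l'  (+1)
  5. delete 'l'  (+1)
  6. substitute 'o' -> 'k'  (+1)
  7. substitute 'w' -> 'e'  (+1)
Edit distance = 4
Max length = max(7, 5) = 7
Similarity = 1 - 4/7
= 0.4286


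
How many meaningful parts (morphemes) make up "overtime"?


Word: "overtime"
Morphemes: over- | time
Each morpheme carries meaning
= 2 morphemes


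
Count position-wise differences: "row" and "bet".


Comparing character by character (same length = 3):
  Pos 0: 'r' vs 'b' !=
  Pos 1: 'o' vs 'e' !=
  Pos 2: 'w' vs 't' !=
Hamming distance = 3


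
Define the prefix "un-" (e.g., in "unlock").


Prefix: un-
As in: unlock -> un- + lock
Meaning = not / reverse


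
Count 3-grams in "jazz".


Word: "jazz" (length 4)
Number of 3-grams = length - 3 + 1 = 4 - 3 + 1
= 2


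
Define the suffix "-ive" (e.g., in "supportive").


Suffix: -ive
Example: supportive = support + -ive
Meaning = tending to


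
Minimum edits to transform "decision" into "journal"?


Word 1: "decision" (length 8)
Word 2: "journal" (length 7)
One optimal edit sequence (insert/delete/substitute each cost 1):
  1. delete 'd'  (+1)
  2. substitute 'e' -> 'j'  (+1)
  3. substitute 'c' -> 'o'  (+1)
  4. substitute 'i' -> 'u'  (+1)
  5. substitute 's' -> 'r'  (+1)
  6. substitute 'i' -> 'n'  (+1)
  7. substitute 'o' -> 'a'  (+1)
  8. substitute 'n' -> 'l'  (+1)
Total edit operations: 8
Edit distance = 8


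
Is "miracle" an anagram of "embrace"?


Word 1: "embrace" → sorted: abceemr
Word 2: "miracle" → sorted: aceilmr
Same letters? abceemr != aceilmr
Anagram = No


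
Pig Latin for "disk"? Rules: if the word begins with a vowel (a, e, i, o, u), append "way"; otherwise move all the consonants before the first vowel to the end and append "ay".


Word: "disk"
Starts with consonant(s) → move to end, add 'ay'
Consonant cluster: "d"
Pig Latin = "iskday"


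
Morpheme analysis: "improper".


Word: "improper"
Morphemes: im- / proper
Each morpheme carries meaning
= 2 morphemes


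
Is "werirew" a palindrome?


Word: "werirew"
Reversed: "werirew"
Forward == Backward? werirew == werirew
Palindrome = Yes


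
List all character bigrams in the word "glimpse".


Word: "glimpse" (length 7)
Number of bigrams = 7 - 2 + 1 = 6
  Position 0: "gl"
  Position 1: "li"
  Position 2: "im"
  Position 3: "mp"
  Position 4: "ps"
  Position 5: "se"
Bigrams = "gl", "li", "im", "mp", "ps", "se"


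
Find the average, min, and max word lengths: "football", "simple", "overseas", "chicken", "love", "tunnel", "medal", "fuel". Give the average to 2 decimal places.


Lengths: "football"=8, "simple"=6, "overseas"=8, "chicken"=7, "love"=4, "tunnel"=6, "medal"=5, "fuel"=4
Sum = 48, Count = 8
Average = 48/8 = 6.00
= avg=6.00, min=4, max=8


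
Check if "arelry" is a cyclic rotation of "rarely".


Word: "rarely", Candidate: "arelry"
Method: check if candidate is substring of word+word
"rarelyrarely" contains "arelry"? No
Is rotation = No


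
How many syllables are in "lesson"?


Word: "lesson"
Syllable breakdown: les / son
Counting: 2 parts
= 2 syllables


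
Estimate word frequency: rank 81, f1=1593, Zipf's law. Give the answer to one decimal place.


Zipf's law: f(r) = f(1) / r
f(1) = 1593
f(81) = 1593 / 81
= 19.7 occurrences


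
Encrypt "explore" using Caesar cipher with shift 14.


Word: "explore"
Shift: 14
Each letter → (letter + shift) mod 26:
  'e' (4) + 14 = 18 → 's'
  'x' (23) + 14 = 11 → 'l'
  'p' (15) + 14 = 3 → 'd'
  'l' (11) + 14 = 25 → 'z'
  'o' (14) + 14 = 2 → 'c'
  'r' (17) + 14 = 5 → 'f'
  'e' (4) + 14 = 18 → 's'
Result = "sldzcfs"


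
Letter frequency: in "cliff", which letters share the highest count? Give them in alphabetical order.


Word: "cliff"
Letter counts:
  'c': 1
  'f': 2
  'i': 1
  'l': 1
Maximum count = 2
Most frequent = 'f' (2 times each)


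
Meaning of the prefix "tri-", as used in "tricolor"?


Prefix: tri-
Example: tricolor = tri- + color
Meaning = three


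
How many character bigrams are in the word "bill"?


Word: "bill" (length 4)
Number of 2-grams = length - 2 + 1 = 4 - 2 + 1
= 3


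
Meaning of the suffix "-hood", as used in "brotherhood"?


Suffix: -hood
Example: brotherhood (brother + -hood)
Meaning = state / condition


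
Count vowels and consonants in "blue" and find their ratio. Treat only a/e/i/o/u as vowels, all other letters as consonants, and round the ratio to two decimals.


Word: "blue"
Vowels (a,e,i,o,u): 2
Consonants: 2
Ratio = 2/2
= 1.00


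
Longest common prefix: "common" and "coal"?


Word 1: "common"
Word 2: "coal"
Comparing from start:
  Pos 0: 'c' == 'c'
  Pos 1: 'o' == 'o'
  Pos 2: 'm' != 'a' (stop)
LCP = "co" (length 2)


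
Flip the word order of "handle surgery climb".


Original: "handle surgery climb"
Words (1..n): handle | surgery | climb
Reversed (n..1): climb | surgery | handle
Result = "climb surgery handle"


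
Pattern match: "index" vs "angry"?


Pattern of "index": [0, 1, 2, 3, 4]
Pattern of "angry": [0, 1, 2, 3, 4]
Patterns match
Same pattern = Yes


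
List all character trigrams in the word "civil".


Word: "civil" (length 5)
Number of trigrams = 5 - 3 + 1 = 3
  Position 0: "civ"
  Position 1: "ivi"
  Position 2: "vil"
Trigrams = "civ", "ivi", "vil"


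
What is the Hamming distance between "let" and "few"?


Comparing character by character (same length = 3):
  Pos 0: 'l' vs 'f' !=
  Pos 1: 'e' vs 'e' =
  Pos 2: 't' vs 'w' !=
Hamming distance = 2


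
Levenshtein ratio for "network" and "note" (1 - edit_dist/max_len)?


Word 1: "network" (length 7)
Word 2: "note" (length 4)
One optimal edit sequence:
  1. keep 'n'
  2. delete 'e'  (+1)
  3. delete 't'  (+1)
  4. delete 'w'  (+1)
  5. keep 'o'
  6. substitute 'r' -> 't'  (+1)
  7. substitute 'k' -> 'e'  (+1)
Edit distance = 5
Max length = max(7, 4) = 7
Similarity = 1 - 5/7
= 0.2857


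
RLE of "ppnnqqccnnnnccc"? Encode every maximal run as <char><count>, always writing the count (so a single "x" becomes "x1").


String: "ppnnqqccnnnnccc"
Scanning for consecutive runs:
  'p' x 2
  'n' x 2
  'q' x 2
  'c' x 2
  'n' x 4
  'c' x 3
RLE = "p2n2q2c2n4c3"


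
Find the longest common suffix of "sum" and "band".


Word 1: "sum"
Word 2: "band"
Comparing from end:
  Pos -1: 'm' != 'd' (stop)
LCS = "" (length 0)


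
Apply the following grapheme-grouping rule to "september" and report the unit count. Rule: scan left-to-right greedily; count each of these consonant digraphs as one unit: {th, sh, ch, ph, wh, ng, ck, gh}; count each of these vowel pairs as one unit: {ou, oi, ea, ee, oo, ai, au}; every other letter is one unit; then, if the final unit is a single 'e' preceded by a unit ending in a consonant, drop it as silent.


Word: "september" (9 letters)
Left-to-right scan:
  [1] 's' (letter)
  [2] 'e' (letter)
  [3] 'p' (letter)
  [4] 't' (letter)
  [5] 'e' (letter)
  [6] 'm' (letter)
  [7] 'b' (letter)
  [8] 'e' (letter)
  [9] 'r' (letter)
Units from scan: 9
Sound units = 9 units


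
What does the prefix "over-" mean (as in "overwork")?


Prefix: over-
As in: overwork -> over- + work
Meaning = excessive


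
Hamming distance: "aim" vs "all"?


Comparing character by character (same length = 3):
  Pos 0: 'a' vs 'a' =
  Pos 1: 'i' vs 'l' !=
  Pos 2: 'm' vs 'l' !=
Hamming distance = 2


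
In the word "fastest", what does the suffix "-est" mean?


Suffix: -est
Example: fastest (fast + -est)
Meaning = most


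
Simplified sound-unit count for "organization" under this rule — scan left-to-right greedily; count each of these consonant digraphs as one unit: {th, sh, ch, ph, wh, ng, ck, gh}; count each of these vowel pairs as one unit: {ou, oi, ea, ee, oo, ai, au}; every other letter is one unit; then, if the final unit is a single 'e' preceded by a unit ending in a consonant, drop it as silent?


Word: "organization" (12 letters)
Left-to-right scan:
  1. 'o' (letter)
  2. 'r' (letter)
  3. 'g' (letter)
  4. 'a' (letter)
  5. 'n' (letter)
  6. 'i' (letter)
  7. 'z' (letter)
  8. 'a' (letter)
  9. 't' (letter)
  10. 'i' (letter)
  11. 'o' (letter)
  12. 'n' (letter)
Units from scan: 12
Sound units = 12 units


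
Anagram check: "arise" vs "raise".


Word 1: "arise" → sorted: aeirs
Word 2: "raise" → sorted: aeirs
Same letters? aeirs == aeirs
Anagram = Yes


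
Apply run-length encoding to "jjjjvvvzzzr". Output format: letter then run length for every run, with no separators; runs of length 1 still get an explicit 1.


String: "jjjjvvvzzzr"
Scanning for consecutive runs:
  'j' x 4
  'v' x 3
  'z' x 3
  'r' x 1
RLE = "j4v3z3r1"


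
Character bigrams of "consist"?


Word: "consist" (length 7)
Number of bigrams = 7 - 2 + 1 = 6
  Position 0: "co"
  Position 1: "on"
  Position 2: "ns"
  Position 3: "si"
  Position 4: "is"
  Position 5: "st"
Bigrams = "co", "on", "ns", "si", "is", "st"


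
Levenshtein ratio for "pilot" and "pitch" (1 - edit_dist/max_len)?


Word 1: "pilot" (length 5)
Word 2: "pitch" (length 5)
One optimal edit sequence:
  1. keep 'p'
  2. keep 'i'
  3. substitute 'l' -> 't'  (+1)
  4. substitute 'o' -> 'c'  (+1)
  5. substitute 't' -> 'h'  (+1)
Edit distance = 3
Max length = max(5, 5) = 5
Similarity = 1 - 3/5
= 0.4000


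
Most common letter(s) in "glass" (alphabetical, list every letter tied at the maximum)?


Word: "glass"
Letter counts:
  'a': 1
  'g': 1
  'l': 1
  's': 2
Maximum count = 2
Most frequent = 's' (2 times each)


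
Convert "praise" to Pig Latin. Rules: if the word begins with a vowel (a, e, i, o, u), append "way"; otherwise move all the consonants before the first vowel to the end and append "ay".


Word: "praise"
Starts with consonant(s) → move to end, add 'ay'
Consonant cluster: "pr"
Pig Latin = "aisepray"


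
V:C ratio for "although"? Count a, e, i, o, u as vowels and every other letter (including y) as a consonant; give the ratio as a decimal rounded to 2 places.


Word: "although"
Vowels (a,e,i,o,u): 3
Consonants: 5
Ratio = 3/5
= 0.60


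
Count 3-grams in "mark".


Word: "mark" (length 4)
Number of 3-grams = length - 3 + 1 = 4 - 3 + 1
= 2


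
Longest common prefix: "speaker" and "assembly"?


Word 1: "speaker"
Word 2: "assembly"
Comparing from start:
  Pos 0: 's' != 'a' (stop)
LCP = "" (length 0)


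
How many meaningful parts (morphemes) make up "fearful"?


Word: "fearful"
Morphemes: fear + -ful
Each morpheme carries meaning
= 2 morphemes


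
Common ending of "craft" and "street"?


Word 1: "craft"
Word 2: "street"
Comparing from end:
  Pos -1: 't' == 't'
  Pos -2: 'f' != 'e' (stop)
LCS = "t" (length 1)


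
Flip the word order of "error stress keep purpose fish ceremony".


Original: "error stress keep purpose fish ceremony"
Words (1..n): error | stress | keep | purpose | fish | ceremony
Reversed (n..1): ceremony | fish | purpose | keep | stress | error
Result = "ceremony fish purpose keep stress error"


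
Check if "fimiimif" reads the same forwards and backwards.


Word: "fimiimif"
Reversed: "fimiimif"
Forward == Backward? fimiimif == fimiimif
Palindrome = Yes


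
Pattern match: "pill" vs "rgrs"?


Pattern of "pill": [0, 1, 2, 2]
Pattern of "rgrs": [0, 1, 0, 2]
Patterns do not match
Same pattern = No


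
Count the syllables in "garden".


Word: "garden"
Syllable breakdown: gar-den
Counting: 2 parts
= 2 syllables


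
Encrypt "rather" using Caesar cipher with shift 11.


Word: "rather"
Shift: 11
Each letter → (letter + shift) mod 26:
  'r' (17) + 11 = 2 → 'c'
  'a' (0) + 11 = 11 → 'l'
  't' (19) + 11 = 4 → 'e'
  'h' (7) + 11 = 18 → 's'
  'e' (4) + 11 = 15 → 'p'
  'r' (17) + 11 = 2 → 'c'
Result = "clespc"


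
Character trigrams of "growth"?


Word: "growth" (length 6)
Number of trigrams = 6 - 3 + 1 = 4
  Position 0: "gro"
  Position 1: "row"
  Position 2: "owt"
  Position 3: "wth"
Trigrams = "gro", "row", "owt", "wth"


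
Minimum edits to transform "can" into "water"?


Word 1: "can" (length 3)
Word 2: "water" (length 5)
One optimal edit sequence (insert/delete/substitute each cost 1):
  1. substitute 'c' -> 'w'  (+1)
  2. keep 'a'
  3. insert 't'  (+1)
  4. insert 'e'  (+1)
  5. substitute 'n' -> 'r'  (+1)
Total edit operations: 4
Edit distance = 4


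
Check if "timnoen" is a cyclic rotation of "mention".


Word: "mention", Candidate: "timnoen"
Method: check if candidate is substring of word+word
"mentionmention" contains "timnoen"? No
Is rotation = No


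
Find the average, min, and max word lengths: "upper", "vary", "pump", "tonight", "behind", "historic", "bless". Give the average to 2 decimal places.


Lengths: "upper"=5, "vary"=4, "pump"=4, "tonight"=7, "behind"=6, "historic"=8, "bless"=5
Sum = 39, Count = 7
Average = 39/7 = 5.57
= avg=5.57, min=4, max=8


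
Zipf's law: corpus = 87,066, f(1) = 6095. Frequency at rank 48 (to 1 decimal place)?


Zipf's law: f(r) = f(1) / r
f(1) = 6095
f(48) = 6095 / 48
= 127.0 occurrences


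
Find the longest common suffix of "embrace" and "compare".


Word 1: "embrace"
Word 2: "compare"
Comparing from end:
  Pos -1: 'e' == 'e'
  Pos -2: 'c' != 'r' (stop)
LCS = "e" (length 1)


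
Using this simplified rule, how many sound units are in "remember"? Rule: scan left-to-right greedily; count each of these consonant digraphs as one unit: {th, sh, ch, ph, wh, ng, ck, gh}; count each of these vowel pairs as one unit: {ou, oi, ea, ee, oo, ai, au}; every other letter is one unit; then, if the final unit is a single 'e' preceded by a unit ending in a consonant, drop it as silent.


Word: "remember" (8 letters)
Left-to-right scan:
  (1) 'r' (letter)
  (2) 'e' (letter)
  (3) 'm' (letter)
  (4) 'e' (letter)
  (5) 'm' (letter)
  (6) 'b' (letter)
  (7) 'e' (letter)
  (8) 'r' (letter)
Units from scan: 8
Sound units = 8 units


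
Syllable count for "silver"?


Word: "silver"
Syllable breakdown: sil | ver
Counting: 2 parts
= 2 syllables


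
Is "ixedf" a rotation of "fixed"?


Word: "fixed", Candidate: "ixedf"
Method: check if candidate is substring of word+word
"fixedfixed" contains "ixedf"? Yes
Is rotation = Yes


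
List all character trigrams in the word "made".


Word: "made" (length 4)
Number of trigrams = 4 - 3 + 1 = 2
  Position 0: "mad"
  Position 1: "ade"
Trigrams = "mad", "ade"


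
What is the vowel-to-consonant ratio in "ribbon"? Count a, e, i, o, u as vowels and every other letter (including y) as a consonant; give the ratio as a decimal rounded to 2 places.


Word: "ribbon"
Vowels (a,e,i,o,u): 2
Consonants: 4
Ratio = 2/4
= 0.50


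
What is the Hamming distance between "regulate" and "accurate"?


Comparing character by character (same length = 8):
  Pos 0: 'r' vs 'a' !=
  Pos 1: 'e' vs 'c' !=
  Pos 2: 'g' vs 'c' !=
  Pos 3: 'u' vs 'u' =
  Pos 4: 'l' vs 'r' !=
  Pos 5: 'a' vs 'a' =
  Pos 6: 't' vs 't' =
  Pos 7: 'e' vs 'e' =
Hamming distance = 4


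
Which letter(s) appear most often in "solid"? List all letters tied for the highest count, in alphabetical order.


Word: "solid"
Letter counts:
  'd': 1
  'i': 1
  'l': 1
  'o': 1
  's': 1
Maximum count = 1
Most frequent = 'd', 'i', 'l', 'o', 's' (1 time each)


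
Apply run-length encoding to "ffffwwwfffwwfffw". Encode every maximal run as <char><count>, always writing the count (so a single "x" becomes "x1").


String: "ffffwwwfffwwfffw"
Scanning for consecutive runs:
  'f' x 4
  'w' x 3
  'f' x 3
  'w' x 2
  'f' x 3
  'w' x 1
RLE = "f4w3f3w2f3w1"


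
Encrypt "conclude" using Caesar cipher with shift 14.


Word: "conclude"
Shift: 14
Each letter → (letter + shift) mod 26:
  'c' (2) + 14 = 16 → 'q'
  'o' (14) + 14 = 2 → 'c'
  'n' (13) + 14 = 1 → 'b'
  'c' (2) + 14 = 16 → 'q'
  'l' (11) + 14 = 25 → 'z'
  'u' (20) + 14 = 8 → 'i'
  'd' (3) + 14 = 17 → 'r'
  'e' (4) + 14 = 18 → 's'
Result = "qcbqzirs"


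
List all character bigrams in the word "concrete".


Word: "concrete" (length 8)
Number of bigrams = 8 - 2 + 1 = 7
  Position 0: "co"
  Position 1: "on"
  Position 2: "nc"
  Position 3: "cr"
  Position 4: "re"
  Position 5: "et"
  Position 6: "te"
Bigrams = "co", "on", "nc", "cr", "re", "et", "te"


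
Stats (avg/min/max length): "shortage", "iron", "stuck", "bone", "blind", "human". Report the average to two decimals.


Lengths: "shortage"=8, "iron"=4, "stuck"=5, "bone"=4, "blind"=5, "human"=5
Sum = 31, Count = 6
Average = 31/6 = 5.17
= avg=5.17, min=4, max=8


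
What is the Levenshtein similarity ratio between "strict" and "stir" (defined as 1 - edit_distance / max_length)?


Word 1: "strict" (length 6)
Word 2: "stir" (length 4)
One optimal edit sequence:
  1. keep 's'
  2. keep 't'
  3. delete 'r'  (+1)
  4. keep 'i'
  5. delete 'c'  (+1)
  6. substitute 't' -> 'r'  (+1)
Edit distance = 3
Max length = max(6, 4) = 6
Similarity = 1 - 3/6
= 0.5000


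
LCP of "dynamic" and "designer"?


Word 1: "dynamic"
Word 2: "designer"
Comparing from start:
  Pos 0: 'd' == 'd'
  Pos 1: 'y' != 'e' (stop)
LCP = "d" (length 1)


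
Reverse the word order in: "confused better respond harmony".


Original: "confused better respond harmony"
Words (1..n): confused | better | respond | harmony
Reversed (n..1): harmony | respond | better | confused
Result = "harmony respond better confused"


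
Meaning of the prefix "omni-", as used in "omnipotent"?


Prefix: omni-
Example: omnipotent = omni- + potent
Meaning = all


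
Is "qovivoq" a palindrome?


Word: "qovivoq"
Reversed: "qovivoq"
Forward == Backward? qovivoq == qovivoq
Palindrome = Yes


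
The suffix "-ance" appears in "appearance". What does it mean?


Suffix: -ance
Example: appearance (appear + -ance)
Meaning = state of


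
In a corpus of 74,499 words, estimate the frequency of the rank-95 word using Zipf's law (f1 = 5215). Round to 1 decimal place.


Zipf's law: f(r) = f(1) / r
f(1) = 5215
f(95) = 5215 / 95
= 54.9 occurrences


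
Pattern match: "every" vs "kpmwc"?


Pattern of "every": [0, 1, 0, 2, 3]
Pattern of "kpmwc": [0, 1, 2, 3, 4]
Patterns do not match
Same pattern = No


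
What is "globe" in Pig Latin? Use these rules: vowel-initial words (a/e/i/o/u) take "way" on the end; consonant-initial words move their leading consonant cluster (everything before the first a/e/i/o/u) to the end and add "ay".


Word: "globe"
Starts with consonant(s) → move to end, add 'ay'
Consonant cluster: "gl"
Pig Latin = "obeglay"


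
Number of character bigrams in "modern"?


Word: "modern" (length 6)
Number of 2-grams = length - 2 + 1 = 6 - 2 + 1
= 5


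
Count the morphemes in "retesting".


Word: "retesting"
Morphemes: re- + test + -ing
Each morpheme carries meaning
= 3 morphemes


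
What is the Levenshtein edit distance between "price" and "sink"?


Word 1: "price" (length 5)
Word 2: "sink" (length 4)
One optimal edit sequence (insert/delete/substitute each cost 1):
  1. delete 'p'  (+1)
  2. substitute 'r' -> 's'  (+1)
  3. keep 'i'
  4. substitute 'c' -> 'n'  (+1)
  5. substitute 'e' -> 'k'  (+1)
Total edit operations: 4
Edit distance = 4


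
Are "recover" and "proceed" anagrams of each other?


Word 1: "recover" → sorted: ceeorrv
Word 2: "proceed" → sorted: cdeeopr
Same letters? ceeorrv != cdeeopr
Anagram = No


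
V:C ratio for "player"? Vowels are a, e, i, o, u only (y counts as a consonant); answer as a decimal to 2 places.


Word: "player"
Vowels (a,e,i,o,u): 2
Consonants: 4
Ratio = 2/4
= 0.50


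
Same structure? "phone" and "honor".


Pattern of "phone": [0, 1, 2, 3, 4]
Pattern of "honor": [0, 1, 2, 1, 3]
Patterns do not match
Same pattern = No


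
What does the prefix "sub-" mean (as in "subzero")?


Prefix: sub-
As in: subzero -> sub- + zero
Meaning = under / below


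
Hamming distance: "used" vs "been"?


Comparing character by character (same length = 4):
  Pos 0: 'u' vs 'b' !=
  Pos 1: 's' vs 'e' !=
  Pos 2: 'e' vs 'e' =
  Pos 3: 'd' vs 'n' !=
Hamming distance = 3


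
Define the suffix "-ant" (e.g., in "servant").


Suffix: -ant
As in: servant -> serve + -ant, with a spelling change
Meaning = one who / that which


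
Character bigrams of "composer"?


Word: "composer" (length 8)
Number of bigrams = 8 - 2 + 1 = 7
  Position 0: "co"
  Position 1: "om"
  Position 2: "mp"
  Position 3: "po"
  Position 4: "os"
  Position 5: "se"
  Position 6: "er"
Bigrams = "co", "om", "mp", "po", "os", "se", "er"


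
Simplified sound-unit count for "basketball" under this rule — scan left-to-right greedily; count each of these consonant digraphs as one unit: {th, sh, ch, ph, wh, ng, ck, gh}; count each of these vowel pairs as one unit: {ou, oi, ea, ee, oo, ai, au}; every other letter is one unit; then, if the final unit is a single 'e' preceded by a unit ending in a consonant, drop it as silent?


Word: "basketball" (10 letters)
Left-to-right scan:
  [1] 'b' (letter)
  [2] 'a' (letter)
  [3] 's' (letter)
  [4] 'k' (letter)
  [5] 'e' (letter)
  [6] 't' (letter)
  [7] 'b' (letter)
  [8] 'a' (letter)
  [9] 'l' (letter)
  [10] 'l' (letter)
Units from scan: 10
Sound units = 10 units


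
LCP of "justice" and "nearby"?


Word 1: "justice"
Word 2: "nearby"
Comparing from start:
  Pos 0: 'j' != 'n' (stop)
LCP = "" (length 0)


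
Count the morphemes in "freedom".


Word: "freedom"
Morphemes: free + -dom
Each morpheme carries meaning
= 2 morphemes


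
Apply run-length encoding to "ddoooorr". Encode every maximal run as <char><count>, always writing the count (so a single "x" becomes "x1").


String: "ddoooorr"
Scanning for consecutive runs:
  'd' x 2
  'o' x 4
  'r' x 2
RLE = "d2o4r2"


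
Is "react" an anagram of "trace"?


Word 1: "trace" → sorted: acert
Word 2: "react" → sorted: acert
Same letters? acert == acert
Anagram = Yes


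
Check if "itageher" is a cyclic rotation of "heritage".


Word: "heritage", Candidate: "itageher"
Method: check if candidate is substring of word+word
"heritageheritage" contains "itageher"? Yes
Is rotation = Yes


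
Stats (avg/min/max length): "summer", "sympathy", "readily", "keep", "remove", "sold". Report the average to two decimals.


Lengths: "summer"=6, "sympathy"=8, "readily"=7, "keep"=4, "remove"=6, "sold"=4
Sum = 35, Count = 6
Average = 35/6 = 5.83
= avg=5.83, min=4, max=8


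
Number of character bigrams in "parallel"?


Word: "parallel" (length 8)
Number of 2-grams = length - 2 + 1 = 8 - 2 + 1
= 7


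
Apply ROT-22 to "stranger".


Word: "stranger"
Shift: 22
Each letter → (letter + shift) mod 26:
  's' (18) + 22 = 14 → 'o'
  't' (19) + 22 = 15 → 'p'
  'r' (17) + 22 = 13 → 'n'
  'a' (0) + 22 = 22 → 'w'
  'n' (13) + 22 = 9 → 'j'
  'g' (6) + 22 = 2 → 'c'
  'e' (4) + 22 = 0 → 'a'
  'r' (17) + 22 = 13 → 'n'
Result = "opnwjcan"


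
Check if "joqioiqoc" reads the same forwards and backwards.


Word: "joqioiqoc"
Reversed: "coqioiqoj"
Forward == Backward? joqioiqoc != coqioiqoj
Palindrome = No


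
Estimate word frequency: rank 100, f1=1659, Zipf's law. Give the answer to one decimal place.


Zipf's law: f(r) = f(1) / r
f(1) = 1659
f(100) = 1659 / 100
= 16.6 occurrences


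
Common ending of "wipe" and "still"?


Word 1: "wipe"
Word 2: "still"
Comparing from end:
  Pos -1: 'e' != 'l' (stop)
LCS = "" (length 0)


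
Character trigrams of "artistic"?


Word: "artistic" (length 8)
Number of trigrams = 8 - 3 + 1 = 6
  Position 0: "art"
  Position 1: "rti"
  Position 2: "tis"
  Position 3: "ist"
  Position 4: "sti"
  Position 5: "tic"
Trigrams = "art", "rti", "tis", "ist", "sti", "tic"


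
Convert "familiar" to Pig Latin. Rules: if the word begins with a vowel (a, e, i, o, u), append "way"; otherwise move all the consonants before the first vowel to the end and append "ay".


Word: "familiar"
Starts with consonant(s) → move to end, add 'ay'
Consonant cluster: "f"
Pig Latin = "amiliarfay"


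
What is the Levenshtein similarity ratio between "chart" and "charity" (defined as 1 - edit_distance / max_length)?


Word 1: "chart" (length 5)
Word 2: "charity" (length 7)
One optimal edit sequence:
  1. keep 'c'
  2. keep 'h'
  3. keep 'a'
  4. keep 'r'
  5. insert 'i'  (+1)
  6. keep 't'
  7. insert 'y'  (+1)
Edit distance = 2
Max length = max(5, 7) = 7
Similarity = 1 - 2/7
= 0.7143


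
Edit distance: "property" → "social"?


Word 1: "property" (length 8)
Word 2: "social" (length 6)
One optimal edit sequence (insert/delete/substitute each cost 1):
  1. delete 'p'  (+1)
  2. substitute 'r' -> 's'  (+1)
  3. keep 'o'
  4. delete 'p'  (+1)
  5. substitute 'e' -> 'c'  (+1)
  6. substitute 'r' -> 'i'  (+1)
  7. substitute 't' -> 'a'  (+1)
  8. substitute 'y' -> 'l'  (+1)
Total edit operations: 7
Edit distance = 7


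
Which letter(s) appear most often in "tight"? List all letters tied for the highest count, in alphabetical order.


Word: "tight"
Letter counts:
  'g': 1
  'h': 1
  'i': 1
  't': 2
Maximum count = 2
Most frequent = 't' (2 times each)


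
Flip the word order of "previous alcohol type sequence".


Original: "previous alcohol type sequence"
Words (1..n): previous | alcohol | type | sequence
Reversed (n..1): sequence | type | alcohol | previous
Result = "sequence type alcohol previous"


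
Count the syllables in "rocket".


Word: "rocket"
Syllable breakdown: rock | et
Counting: 2 parts
= 2 syllables


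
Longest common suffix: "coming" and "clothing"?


Word 1: "coming"
Word 2: "clothing"
Comparing from end:
  Pos -1: 'g' == 'g'
  Pos -2: 'n' == 'n'
  Pos -3: 'i' == 'i'
  Pos -4: 'm' != 'h' (stop)
LCS = "ing" (length 3)


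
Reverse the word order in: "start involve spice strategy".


Original: "start involve spice strategy"
Words (1..n): start | involve | spice | strategy
Reversed (n..1): strategy | spice | involve | start
Result = "strategy spice involve start"


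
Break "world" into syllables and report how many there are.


Word: "world"
Syllable breakdown: world
Counting: 1 part
= 1 syllable


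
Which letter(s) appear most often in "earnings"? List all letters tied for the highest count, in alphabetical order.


Word: "earnings"
Letter counts:
  'a': 1
  'e': 1
  'g': 1
  'i': 1
  'n': 2
  'r': 1
  's': 1
Maximum count = 2
Most frequent = 'n' (2 times each)


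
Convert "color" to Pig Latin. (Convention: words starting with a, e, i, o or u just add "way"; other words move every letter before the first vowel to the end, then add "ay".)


Word: "color"
Starts with consonant(s) → move to end, add 'ay'
Consonant cluster: "c"
Pig Latin = "olorcay"


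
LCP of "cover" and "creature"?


Word 1: "cover"
Word 2: "creature"
Comparing from start:
  Pos 0: 'c' == 'c'
  Pos 1: 'o' != 'r' (stop)
LCP = "c" (length 1)


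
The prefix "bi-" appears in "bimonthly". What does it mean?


Prefix: bi-
As in: bimonthly -> bi- + monthly
Meaning = two


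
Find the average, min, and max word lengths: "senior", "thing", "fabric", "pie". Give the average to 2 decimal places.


Lengths: "senior"=6, "thing"=5, "fabric"=6, "pie"=3
Sum = 20, Count = 4
Average = 20/4 = 5.00
= avg=5.00, min=3, max=6


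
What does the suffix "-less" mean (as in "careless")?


Suffix: -less
Example: careless (care + -less)
Meaning = without


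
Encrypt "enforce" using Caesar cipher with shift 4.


Word: "enforce"
Shift: 4
Each letter → (letter + shift) mod 26:
  'e' (4) + 4 = 8 → 'i'
  'n' (13) + 4 = 17 → 'r'
  'f' (5) + 4 = 9 → 'j'
  'o' (14) + 4 = 18 → 's'
  'r' (17) + 4 = 21 → 'v'
  'c' (2) + 4 = 6 → 'g'
  'e' (4) + 4 = 8 → 'i'
Result = "irjsvgi"


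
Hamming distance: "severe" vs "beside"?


Comparing character by character (same length = 6):
  Pos 0: 's' vs 'b' !=
  Pos 1: 'e' vs 'e' =
  Pos 2: 'v' vs 's' !=
  Pos 3: 'e' vs 'i' !=
  Pos 4: 'r' vs 'd' !=
  Pos 5: 'e' vs 'e' =
Hamming distance = 4


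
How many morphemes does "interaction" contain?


Word: "interaction"
Morphemes: inter- | act | -ion
Each morpheme carries meaning
= 3 morphemes


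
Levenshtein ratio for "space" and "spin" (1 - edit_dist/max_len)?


Word 1: "space" (length 5)
Word 2: "spin" (length 4)
One optimal edit sequence:
  1. keep 's'
  2. keep 'p'
  3. delete 'a'  (+1)
  4. substitute 'c' -> 'i'  (+1)
  5. substitute 'e' -> 'n'  (+1)
Edit distance = 3
Max length = max(5, 4) = 5
Similarity = 1 - 3/5
= 0.4000


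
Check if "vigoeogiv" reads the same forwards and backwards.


Word: "vigoeogiv"
Reversed: "vigoeogiv"
Forward == Backward? vigoeogiv == vigoeogiv
Palindrome = Yes


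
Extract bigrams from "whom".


Word: "whom" (length 4)
Number of bigrams = 4 - 2 + 1 = 3
  Position 0: "wh"
  Position 1: "ho"
  Position 2: "om"
Bigrams = "wh", "ho", "om"


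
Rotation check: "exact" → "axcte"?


Word: "exact", Candidate: "axcte"
Method: check if candidate is substring of word+word
"exactexact" contains "axcte"? No
Is rotation = No


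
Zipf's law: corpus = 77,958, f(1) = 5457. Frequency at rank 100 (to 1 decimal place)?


Zipf's law: f(r) = f(1) / r
f(1) = 5457
f(100) = 5457 / 100
= 54.6 occurrences


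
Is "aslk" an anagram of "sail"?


Word 1: "sail" → sorted: ails
Word 2: "aslk" → sorted: akls
Same letters? ails != akls
Anagram = No


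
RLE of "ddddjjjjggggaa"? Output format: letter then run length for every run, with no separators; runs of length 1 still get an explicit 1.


String: "ddddjjjjggggaa"
Scanning for consecutive runs:
  'd' x 4
  'j' x 4
  'g' x 4
  'a' x 2
RLE = "d4j4g4a2"


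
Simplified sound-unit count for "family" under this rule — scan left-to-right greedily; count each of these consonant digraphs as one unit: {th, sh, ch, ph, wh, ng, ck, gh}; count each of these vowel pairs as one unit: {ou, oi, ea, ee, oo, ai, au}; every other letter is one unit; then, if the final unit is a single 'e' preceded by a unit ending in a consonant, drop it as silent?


Word: "family" (6 letters)
Left-to-right scan:
  [1] 'f' (letter)
  [2] 'a' (letter)
  [3] 'm' (letter)
  [4] 'i' (letter)
  [5] 'l' (letter)
  [6] 'y' (letter)
Units from scan: 6
Sound units = 6 units


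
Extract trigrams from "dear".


Word: "dear" (length 4)
Number of trigrams = 4 - 3 + 1 = 2
  Position 0: "dea"
  Position 1: "ear"
Trigrams = "dea", "ear"


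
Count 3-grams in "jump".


Word: "jump" (length 4)
Number of 3-grams = length - 3 + 1 = 4 - 3 + 1
= 2


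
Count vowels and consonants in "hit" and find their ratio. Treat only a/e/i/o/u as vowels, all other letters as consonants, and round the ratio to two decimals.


Word: "hit"
Vowels (a,e,i,o,u): 1
Consonants: 2
Ratio = 1/2
= 0.50


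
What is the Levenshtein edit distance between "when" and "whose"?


Word 1: "when" (length 4)
Word 2: "whose" (length 5)
One optimal edit sequence (insert/delete/substitute each cost 1):
  1. keep 'w'
  2. keep 'h'
  3. insert 'o'  (+1)
  4. substitute 'e' -> 's'  (+1)
  5. substitute 'n' -> 'e'  (+1)
Total edit operations: 3
Edit distance = 3


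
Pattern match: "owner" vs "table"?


Pattern of "owner": [0, 1, 2, 3, 4]
Pattern of "table": [0, 1, 2, 3, 4]
Patterns match
Same pattern = Yes


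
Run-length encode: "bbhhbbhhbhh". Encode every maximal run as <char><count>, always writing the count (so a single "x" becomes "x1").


String: "bbhhbbhhbhh"
Scanning for consecutive runs:
  'b' x 2
  'h' x 2
  'b' x 2
  'h' x 2
  'b' x 1
  'h' x 2
RLE = "b2h2b2h2b1h2"


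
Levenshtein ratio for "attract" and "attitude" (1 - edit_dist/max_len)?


Word 1: "attract" (length 7)
Word 2: "attitude" (length 8)
One optimal edit sequence:
  1. keep 'a'
  2. keep 't'
  3. keep 't'
  4. insert 'i'  (+1)
  5. substitute 'r' -> 't'  (+1)
  6. substitute 'a' -> 'u'  (+1)
  7. substitute 'c' -> 'd'  (+1)
  8. substitute 't' -> 'e'  (+1)
Edit distance = 5
Max length = max(7, 8) = 8
Similarity = 1 - 5/8
= 0.3750


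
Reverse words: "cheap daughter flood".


Original: "cheap daughter flood"
Words (1..n): cheap | daughter | flood
Reversed (n..1): flood | daughter | cheap
Result = "flood daughter cheap"


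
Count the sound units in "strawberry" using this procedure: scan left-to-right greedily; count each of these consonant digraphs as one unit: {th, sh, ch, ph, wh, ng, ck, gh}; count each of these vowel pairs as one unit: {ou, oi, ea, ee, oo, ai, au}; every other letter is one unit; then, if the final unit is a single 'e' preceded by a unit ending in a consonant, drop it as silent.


Word: "strawberry" (10 letters)
Left-to-right scan:
  (1) 's' (letter)
  (2) 't' (letter)
  (3) 'r' (letter)
  (4) 'a' (letter)
  (5) 'w' (letter)
  (6) 'b' (letter)
  (7) 'e' (letter)
  (8) 'r' (letter)
  (9) 'r' (letter)
  (10) 'y' (letter)
Units from scan: 10
Sound units = 10 units


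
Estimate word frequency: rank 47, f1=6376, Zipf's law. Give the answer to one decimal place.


Zipf's law: f(r) = f(1) / r
f(1) = 6376
f(47) = 6376 / 47
= 135.7 occurrences


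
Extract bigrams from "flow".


Word: "flow" (length 4)
Number of bigrams = 4 - 2 + 1 = 3
  Position 0: "fl"
  Position 1: "lo"
  Position 2: "ow"
Bigrams = "fl", "lo", "ow"


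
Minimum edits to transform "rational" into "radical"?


Word 1: "rational" (length 8)
Word 2: "radical" (length 7)
One optimal edit sequence (insert/delete/substitute each cost 1):
  1. keep 'r'
  2. keep 'a'
  3. substitute 't' -> 'd'  (+1)
  4. keep 'i'
  5. delete 'o'  (+1)
  6. substitute 'n' -> 'c'  (+1)
  7. keep 'a'
  8. keep 'l'
Total edit operations: 3
Edit distance = 3


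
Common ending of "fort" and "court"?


Word 1: "fort"
Word 2: "court"
Comparing from end:
  Pos -1: 't' == 't'
  Pos -2: 'r' == 'r'
  Pos -3: 'o' != 'u' (stop)
LCS = "rt" (length 2)


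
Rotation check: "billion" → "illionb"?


Word: "billion", Candidate: "illionb"
Method: check if candidate is substring of word+word
"billionbillion" contains "illionb"? Yes
Is rotation = Yes


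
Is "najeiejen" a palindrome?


Word: "najeiejen"
Reversed: "nejeiejan"
Forward == Backward? najeiejen != nejeiejan
Palindrome = No


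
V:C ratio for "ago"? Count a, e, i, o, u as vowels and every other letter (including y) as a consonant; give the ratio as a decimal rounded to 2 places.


Word: "ago"
Vowels (a,e,i,o,u): 2
Consonants: 1
Ratio = 2/1
= 2.00


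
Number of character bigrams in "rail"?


Word: "rail" (length 4)
Number of 2-grams = length - 2 + 1 = 4 - 2 + 1
= 3


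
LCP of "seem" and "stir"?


Word 1: "seem"
Word 2: "stir"
Comparing from start:
  Pos 0: 's' == 's'
  Pos 1: 'e' != 't' (stop)
LCP = "s" (length 1)


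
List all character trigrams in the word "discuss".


Word: "discuss" (length 7)
Number of trigrams = 7 - 3 + 1 = 5
  Position 0: "dis"
  Position 1: "isc"
  Position 2: "scu"
  Position 3: "cus"
  Position 4: "uss"
Trigrams = "dis", "isc", "scu", "cus", "uss"


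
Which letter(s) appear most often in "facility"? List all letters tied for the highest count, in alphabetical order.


Word: "facility"
Letter counts:
  'a': 1
  'c': 1
  'f': 1
  'i': 2
  'l': 1
  't': 1
  'y': 1
Maximum count = 2
Most frequent = 'i' (2 times each)


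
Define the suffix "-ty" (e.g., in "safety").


Suffix: -ty
Example: safety = safe + -ty
Meaning = quality of


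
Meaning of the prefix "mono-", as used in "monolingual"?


Prefix: mono-
Example: monolingual (mono- + lingual)
Meaning = one


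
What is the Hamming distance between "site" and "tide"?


Comparing character by character (same length = 4):
  Pos 0: 's' vs 't' !=
  Pos 1: 'i' vs 'i' =
  Pos 2: 't' vs 'd' !=
  Pos 3: 'e' vs 'e' =
Hamming distance = 2


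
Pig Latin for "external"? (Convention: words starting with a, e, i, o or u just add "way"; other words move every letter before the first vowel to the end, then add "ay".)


Word: "external"
Starts with vowel → add 'way'
Pig Latin = "externalway"


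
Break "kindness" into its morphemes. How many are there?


Word: "kindness"
Morphemes: kind | -ness
Each morpheme carries meaning
= 2 morphemes


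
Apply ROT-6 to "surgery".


Word: "surgery"
Shift: 6
Each letter → (letter + shift) mod 26:
  's' (18) + 6 = 24 → 'y'
  'u' (20) + 6 = 0 → 'a'
  'r' (17) + 6 = 23 → 'x'
  'g' (6) + 6 = 12 → 'm'
  'e' (4) + 6 = 10 → 'k'
  'r' (17) + 6 = 23 → 'x'
  'y' (24) + 6 = 4 → 'e'
Result = "yaxmkxe"


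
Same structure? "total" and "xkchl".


Pattern of "total": [0, 1, 0, 2, 3]
Pattern of "xkchl": [0, 1, 2, 3, 4]
Patterns do not match
Same pattern = No


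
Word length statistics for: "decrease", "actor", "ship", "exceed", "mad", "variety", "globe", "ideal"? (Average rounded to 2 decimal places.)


Lengths: "decrease"=8, "actor"=5, "ship"=4, "exceed"=6, "mad"=3, "variety"=7, "globe"=5, "ideal"=5
Sum = 43, Count = 8
Average = 43/8 = 5.38
= avg=5.38, min=3, max=8


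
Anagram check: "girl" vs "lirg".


Word 1: "girl" → sorted: gilr
Word 2: "lirg" → sorted: gilr
Same letters? gilr == gilr
Anagram = Yes


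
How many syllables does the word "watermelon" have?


Word: "watermelon"
Syllable breakdown: wa · ter · mel · on
Counting: 4 parts
= 4 syllables


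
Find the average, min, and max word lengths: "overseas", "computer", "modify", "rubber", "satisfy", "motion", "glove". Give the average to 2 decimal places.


Lengths: "overseas"=8, "computer"=8, "modify"=6, "rubber"=6, "satisfy"=7, "motion"=6, "glove"=5
Sum = 46, Count = 7
Average = 46/7 = 6.57
= avg=6.57, min=5, max=8


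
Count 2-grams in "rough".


Word: "rough" (length 5)
Number of 2-grams = length - 2 + 1 = 5 - 2 + 1
= 4


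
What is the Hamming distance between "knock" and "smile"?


Comparing character by character (same length = 5):
  Pos 0: 'k' vs 's' !=
  Pos 1: 'n' vs 'm' !=
  Pos 2: 'o' vs 'i' !=
  Pos 3: 'c' vs 'l' !=
  Pos 4: 'k' vs 'e' !=
Hamming distance = 5


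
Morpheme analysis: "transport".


Word: "transport"
Morphemes: trans- | port
Each morpheme carries meaning
= 2 morphemes


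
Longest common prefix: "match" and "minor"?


Word 1: "match"
Word 2: "minor"
Comparing from start:
  Pos 0: 'm' == 'm'
  Pos 1: 'a' != 'i' (stop)
LCP = "m" (length 1)


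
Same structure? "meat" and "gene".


Pattern of "meat": [0, 1, 2, 3]
Pattern of "gene": [0, 1, 2, 1]
Patterns do not match
Same pattern = No


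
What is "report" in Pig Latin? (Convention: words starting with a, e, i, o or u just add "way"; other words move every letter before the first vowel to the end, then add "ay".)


Word: "report"
Starts with consonant(s) → move to end, add 'ay'
Consonant cluster: "r"
Pig Latin = "eportray"
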